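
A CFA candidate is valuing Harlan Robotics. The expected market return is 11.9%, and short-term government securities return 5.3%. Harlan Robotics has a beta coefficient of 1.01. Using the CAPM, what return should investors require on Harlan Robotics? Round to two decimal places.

11.97%

Market risk premium = E(R_m) − R_f = 11.9% − 5.3% = 6.60%
E(R) = R_f + β × MRP = 5.3% + 1.01 × 6.6% = 11.97%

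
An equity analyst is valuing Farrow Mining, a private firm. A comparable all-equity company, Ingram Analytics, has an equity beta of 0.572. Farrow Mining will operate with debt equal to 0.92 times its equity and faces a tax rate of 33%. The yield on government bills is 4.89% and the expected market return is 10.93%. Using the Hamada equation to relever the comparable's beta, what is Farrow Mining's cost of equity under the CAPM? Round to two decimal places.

β_L = β_U × [1 + (1 − t)(D/E)] = 0.572 × [1 + (1 − 0.33) × 0.92]
    = 0.572 × [1 + 0.67 × 0.92] = 0.572 × 1.6164 = 0.9246
MRP = 10.93% − 4.89% = 6.04%
E(R) = R_f + β_L × MRP = 4.89% + 0.9246 × 6.04% = 10.47%

10.47%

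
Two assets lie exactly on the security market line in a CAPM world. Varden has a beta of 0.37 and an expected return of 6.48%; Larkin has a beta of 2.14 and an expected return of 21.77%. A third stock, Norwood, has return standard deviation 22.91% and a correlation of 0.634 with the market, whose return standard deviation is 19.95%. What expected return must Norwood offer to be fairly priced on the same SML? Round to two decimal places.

9.57%

MRP = (21.77% − 6.48%) / (2.14 − 0.37) = 8.6384%
R_f = 6.48% − 0.37 × 8.6384% = 3.2838%
β_Norwood = ρ·σ_i/σ_m = 0.634 × 22.91 / 19.95 = 0.7281
E(R_Norwood) = R_f + β × MRP = 3.2838% + 0.7281 × 8.6384% = 9.57%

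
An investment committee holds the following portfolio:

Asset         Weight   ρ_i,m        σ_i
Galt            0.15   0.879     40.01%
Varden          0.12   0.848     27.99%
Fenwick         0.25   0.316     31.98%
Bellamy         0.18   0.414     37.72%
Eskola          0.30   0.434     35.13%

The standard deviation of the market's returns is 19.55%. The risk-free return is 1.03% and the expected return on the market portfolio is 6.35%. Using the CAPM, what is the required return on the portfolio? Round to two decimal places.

5.94%

β_Galt = 0.879 × 40.01% / 19.55% = 1.7989
β_Varden = 0.848 × 27.99% / 19.55% = 1.2141
β_Fenwick = 0.316 × 31.98% / 19.55% = 0.5169
β_Bellamy = 0.414 × 37.72% / 19.55% = 0.7988
β_Eskola = 0.434 × 35.13% / 19.55% = 0.7799
β_P = Σ w_i β_i = 0.15×1.7989 + 0.12×1.2141 + 0.25×0.5169 + 0.18×0.7988 + 0.30×0.7799 = 0.9225
MRP = 6.35% − 1.03% = 5.32%
E(R_P) = R_f + β_P × MRP = 1.03% + 0.9225 × 5.32% = 5.94%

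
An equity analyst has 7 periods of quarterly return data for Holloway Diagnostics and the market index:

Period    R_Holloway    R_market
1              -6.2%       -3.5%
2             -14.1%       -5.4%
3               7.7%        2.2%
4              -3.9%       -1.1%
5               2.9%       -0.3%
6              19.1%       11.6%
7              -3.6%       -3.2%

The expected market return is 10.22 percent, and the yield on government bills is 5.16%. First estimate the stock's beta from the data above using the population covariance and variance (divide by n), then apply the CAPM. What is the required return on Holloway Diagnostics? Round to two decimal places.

Mean R_i = (-6.2 − 14.1 + 7.7 − 3.9 + 2.9 + 19.1 − 3.6) / 7 = 0.2714%
Mean R_m = (-3.5 − 5.4 + 2.2 − 1.1 − 0.3 + 11.6 − 3.2) / 7 = 0.0429%
Σ(R_i − R̄_i)(R_m − R̄_m) = 351.1986  ⇒  Cov = 351.1986 / 7 = 50.1712
Σ(R_m − R̄_m)² = 192.3371  ⇒  Var(R_m) = 192.3371 / 7 = 27.4767
β = Cov / Var(R_m) = 50.1712 / 27.4767 = 1.8260
MRP = 10.22% − 5.16% = 5.06%
E(R) = R_f + β × MRP = 5.16% + 1.8260 × 5.06% = 14.40%

14.40%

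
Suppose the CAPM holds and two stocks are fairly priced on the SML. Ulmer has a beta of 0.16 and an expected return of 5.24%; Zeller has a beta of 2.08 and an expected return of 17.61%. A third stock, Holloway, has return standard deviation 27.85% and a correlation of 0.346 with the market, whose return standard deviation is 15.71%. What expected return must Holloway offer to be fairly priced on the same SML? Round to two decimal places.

MRP = (17.61% − 5.24%) / (2.08 − 0.16) = 6.4427%
R_f = 5.24% − 0.16 × 6.4427% = 4.2092%
β_Holloway = ρ·σ_i/σ_m = 0.346 × 27.85 / 15.71 = 0.6134
E(R_Holloway) = R_f + β × MRP = 4.2092% + 0.6134 × 6.4427% = 8.16%

8.16%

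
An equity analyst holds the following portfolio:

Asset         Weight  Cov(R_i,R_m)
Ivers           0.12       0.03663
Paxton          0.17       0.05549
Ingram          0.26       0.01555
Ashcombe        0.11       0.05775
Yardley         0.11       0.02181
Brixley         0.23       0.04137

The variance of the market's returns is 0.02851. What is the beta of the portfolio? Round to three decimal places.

1.268

β_Ivers = 0.03663 / 0.02851 = 1.2848
β_Paxton = 0.05549 / 0.02851 = 1.9463
β_Ingram = 0.01555 / 0.02851 = 0.5454
β_Ashcombe = 0.05775 / 0.02851 = 2.0256
β_Yardley = 0.02181 / 0.02851 = 0.7650
β_Brixley = 0.04137 / 0.02851 = 1.4511
β_P = Σ w_i β_i = 0.12×1.2848 + 0.17×1.9463 + 0.26×0.5454 + 0.11×2.0256 + 0.11×0.7650 + 0.23×1.4511 = 1.2676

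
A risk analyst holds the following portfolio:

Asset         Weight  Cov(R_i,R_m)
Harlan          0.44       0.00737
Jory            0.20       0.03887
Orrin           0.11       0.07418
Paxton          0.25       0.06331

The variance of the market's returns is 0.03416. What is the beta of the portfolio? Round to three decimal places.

1.025

β_Harlan = 0.00737 / 0.03416 = 0.2157
β_Jory = 0.03887 / 0.03416 = 1.1379
β_Orrin = 0.07418 / 0.03416 = 2.1715
β_Paxton = 0.06331 / 0.03416 = 1.8533
β_P = Σ w_i β_i = 0.44×0.2157 + 0.20×1.1379 + 0.11×2.1715 + 0.25×1.8533 = 1.0247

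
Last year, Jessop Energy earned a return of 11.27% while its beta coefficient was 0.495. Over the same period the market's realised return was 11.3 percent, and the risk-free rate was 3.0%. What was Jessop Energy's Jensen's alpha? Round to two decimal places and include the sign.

Market excess return = 11.3% − 3.0% = 8.30%
CAPM benchmark = R_f + β(R_m − R_f) = 3.0% + 0.495 × 8.3% = 7.1085%
α = actual − benchmark = 11.27% − 7.1085% = +4.16%

+4.16%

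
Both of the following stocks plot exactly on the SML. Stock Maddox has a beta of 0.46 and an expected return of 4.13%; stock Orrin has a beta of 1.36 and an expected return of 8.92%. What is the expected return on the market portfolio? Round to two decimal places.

7.00%

Both satisfy E(R) = R_f + β·MRP, so the slope of the SML is
MRP = (8.92% − 4.13%) / (1.36 − 0.46) = 4.79% / 0.90 = 5.3222%
R_f = E(R_Maddox) − β_Maddox·MRP = 4.13% − 0.46 × 5.3222% = 1.6818%
E(R_m) = R_f + MRP = 1.6818% + 5.3222% = 7.00%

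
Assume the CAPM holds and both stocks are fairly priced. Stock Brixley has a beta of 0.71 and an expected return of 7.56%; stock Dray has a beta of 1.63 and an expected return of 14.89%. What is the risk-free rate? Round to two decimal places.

1.90%

Both satisfy E(R) = R_f + β·MRP, so the slope of the SML is
MRP = (14.89% − 7.56%) / (1.63 − 0.71) = 7.33% / 0.92 = 7.9674%
R_f = E(R_Brixley) − β_Brixley·MRP = 7.56% − 0.71 × 7.9674% = 1.9031%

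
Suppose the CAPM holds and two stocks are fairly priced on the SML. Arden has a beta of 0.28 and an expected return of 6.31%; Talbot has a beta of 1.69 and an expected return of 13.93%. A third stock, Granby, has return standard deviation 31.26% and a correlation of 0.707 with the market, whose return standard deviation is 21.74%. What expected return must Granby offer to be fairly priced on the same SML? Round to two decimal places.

MRP = (13.93% − 6.31%) / (1.69 − 0.28) = 5.4043%
R_f = 6.31% − 0.28 × 5.4043% = 4.7968%
β_Granby = ρ·σ_i/σ_m = 0.707 × 31.26 / 21.74 = 1.0166
E(R_Granby) = R_f + β × MRP = 4.7968% + 1.0166 × 5.4043% = 10.29%

10.29%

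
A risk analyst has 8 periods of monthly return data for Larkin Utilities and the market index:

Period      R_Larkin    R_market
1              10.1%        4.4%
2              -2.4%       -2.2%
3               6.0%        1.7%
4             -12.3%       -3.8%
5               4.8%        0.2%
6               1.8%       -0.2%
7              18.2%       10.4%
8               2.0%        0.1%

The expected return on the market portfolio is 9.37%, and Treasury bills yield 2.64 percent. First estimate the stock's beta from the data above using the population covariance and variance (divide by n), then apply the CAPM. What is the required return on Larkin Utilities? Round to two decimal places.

15.50%

Mean R_i = (10.1 − 2.4 + 6.0 − 12.3 + 4.8 + 1.8 + 18.2 + 2.0) / 8 = 3.5250%
Mean R_m = (4.4 − 2.2 + 1.7 − 3.8 + 0.2 − 0.2 + 10.4 + 0.1) / 8 = 1.3250%
Σ(R_i − R̄_i)(R_m − R̄_m) = 259.3750  ⇒  Cov = 259.3750 / 8 = 32.4219
Σ(R_m − R̄_m)² = 135.7350  ⇒  Var(R_m) = 135.7350 / 8 = 16.9669
β = Cov / Var(R_m) = 32.4219 / 16.9669 = 1.9109
MRP = 9.37% − 2.64% = 6.73%
E(R) = R_f + β × MRP = 2.64% + 1.9109 × 6.73% = 15.50%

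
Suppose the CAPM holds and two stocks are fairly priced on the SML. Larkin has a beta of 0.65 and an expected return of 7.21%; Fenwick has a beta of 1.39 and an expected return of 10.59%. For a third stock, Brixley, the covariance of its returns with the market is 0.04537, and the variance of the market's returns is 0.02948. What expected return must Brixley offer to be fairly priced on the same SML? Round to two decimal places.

11.27%

MRP = (10.59% − 7.21%) / (1.39 − 0.65) = 4.5676%
R_f = 7.21% − 0.65 × 4.5676% = 4.2411%
β_Brixley = Cov / Var(R_m) = 0.04537 / 0.02948 = 1.5390
E(R_Brixley) = R_f + β × MRP = 4.2411% + 1.5390 × 4.5676% = 11.27%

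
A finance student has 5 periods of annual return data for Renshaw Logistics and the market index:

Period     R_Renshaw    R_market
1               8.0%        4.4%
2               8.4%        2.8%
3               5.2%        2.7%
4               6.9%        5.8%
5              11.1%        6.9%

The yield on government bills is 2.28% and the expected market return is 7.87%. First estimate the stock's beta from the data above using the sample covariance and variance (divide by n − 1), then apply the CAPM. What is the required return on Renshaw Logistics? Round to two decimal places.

Mean R_i = (8.0 + 8.4 + 5.2 + 6.9 + 11.1) / 5 = 7.9200%
Mean R_m = (4.4 + 2.8 + 2.7 + 5.8 + 6.9) / 5 = 4.5200%
Σ(R_i − R̄_i)(R_m − R̄_m) = 10.3780  ⇒  Cov = 10.3780 / 4 = 2.5945
Σ(R_m − R̄_m)² = 13.5880  ⇒  Var(R_m) = 13.5880 / 4 = 3.3970
β = Cov / Var(R_m) = 2.5945 / 3.3970 = 0.7638
MRP = 7.87% − 2.28% = 5.59%
E(R) = R_f + β × MRP = 2.28% + 0.7638 × 5.59% = 6.55%

6.55%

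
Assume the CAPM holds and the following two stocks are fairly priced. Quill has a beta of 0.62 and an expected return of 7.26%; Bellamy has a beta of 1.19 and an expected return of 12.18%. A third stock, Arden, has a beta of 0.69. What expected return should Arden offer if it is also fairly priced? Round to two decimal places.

MRP (SML slope) = (12.18% − 7.26%) / (1.19 − 0.62) = 4.92% / 0.57 = 8.6316%
R_f (intercept) = 7.26% − 0.62 × 8.6316% = 1.9084%
E(R_Arden) = R_f + β × MRP = 1.9084% + 0.69 × 8.6316% = 7.86%

7.86%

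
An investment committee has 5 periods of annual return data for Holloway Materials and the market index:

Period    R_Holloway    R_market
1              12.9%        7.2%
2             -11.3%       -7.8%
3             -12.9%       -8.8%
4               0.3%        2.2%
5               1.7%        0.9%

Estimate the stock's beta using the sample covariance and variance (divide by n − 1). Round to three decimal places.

1.517

Mean R_i = (12.9 − 11.3 − 12.9 + 0.3 + 1.7) / 5 = -1.8600%
Mean R_m = (7.2 − 7.8 − 8.8 + 2.2 + 0.9) / 5 = -1.2600%
Σ(R_i − R̄_i)(R_m − R̄_m) = 285.0120  ⇒  Cov = 285.0120 / 4 = 71.2530
Σ(R_m − R̄_m)² = 187.8320  ⇒  Var(R_m) = 187.8320 / 4 = 46.9580
β = Cov / Var(R_m) = 71.2530 / 46.9580 = 1.5174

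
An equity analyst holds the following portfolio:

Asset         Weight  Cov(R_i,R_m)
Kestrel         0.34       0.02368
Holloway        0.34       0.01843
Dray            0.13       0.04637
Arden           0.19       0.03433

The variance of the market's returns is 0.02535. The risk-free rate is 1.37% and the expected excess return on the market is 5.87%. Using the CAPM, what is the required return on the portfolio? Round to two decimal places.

7.59%

β_Kestrel = 0.02368 / 0.02535 = 0.9341
β_Holloway = 0.01843 / 0.02535 = 0.7270
β_Dray = 0.04637 / 0.02535 = 1.8292
β_Arden = 0.03433 / 0.02535 = 1.3542
β_P = Σ w_i β_i = 0.34×0.9341 + 0.34×0.7270 + 0.13×1.8292 + 0.19×1.3542 = 1.0599
E(R_P) = R_f + β_P × MRP = 1.37% + 1.0599 × 5.87% = 7.59%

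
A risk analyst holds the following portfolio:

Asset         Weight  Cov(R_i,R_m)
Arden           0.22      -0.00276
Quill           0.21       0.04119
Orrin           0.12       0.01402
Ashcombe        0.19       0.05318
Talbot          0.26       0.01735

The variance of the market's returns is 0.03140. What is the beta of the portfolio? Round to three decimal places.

0.775

β_Arden = -0.00276 / 0.03140 = -0.0879
β_Quill = 0.04119 / 0.03140 = 1.3118
β_Orrin = 0.01402 / 0.03140 = 0.4465
β_Ashcombe = 0.05318 / 0.03140 = 1.6936
β_Talbot = 0.01735 / 0.03140 = 0.5525
β_P = Σ w_i β_i = 0.22×-0.0879 + 0.21×1.3118 + 0.12×0.4465 + 0.19×1.6936 + 0.26×0.5525 = 0.7752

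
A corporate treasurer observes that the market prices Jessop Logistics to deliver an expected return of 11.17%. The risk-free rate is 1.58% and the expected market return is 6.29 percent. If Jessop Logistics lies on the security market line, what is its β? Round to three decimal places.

MRP = 6.29% − 1.58% = 4.71%
β = (E(R) − R_f) / MRP = (11.17% − 1.58%) / 4.71% = 9.59% / 4.71% = 2.036

2.036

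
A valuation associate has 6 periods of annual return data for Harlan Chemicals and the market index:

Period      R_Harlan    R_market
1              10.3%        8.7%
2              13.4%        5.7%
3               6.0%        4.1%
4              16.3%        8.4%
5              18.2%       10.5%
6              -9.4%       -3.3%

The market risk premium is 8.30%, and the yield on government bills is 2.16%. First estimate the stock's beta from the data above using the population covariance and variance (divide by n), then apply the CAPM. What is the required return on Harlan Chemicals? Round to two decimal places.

18.25%

Mean R_i = (10.3 + 13.4 + 6.0 + 16.3 + 18.2 − 9.4) / 6 = 9.1333%
Mean R_m = (8.7 + 5.7 + 4.1 + 8.4 + 10.5 − 3.3) / 6 = 5.6833%
Σ(R_i − R̄_i)(R_m − R̄_m) = 238.1833  ⇒  Cov = 238.1833 / 6 = 39.6972
Σ(R_m − R̄_m)² = 122.8883  ⇒  Var(R_m) = 122.8883 / 6 = 20.4814
β = Cov / Var(R_m) = 39.6972 / 20.4814 = 1.9382
E(R) = R_f + β × MRP = 2.16% + 1.9382 × 8.30% = 18.25%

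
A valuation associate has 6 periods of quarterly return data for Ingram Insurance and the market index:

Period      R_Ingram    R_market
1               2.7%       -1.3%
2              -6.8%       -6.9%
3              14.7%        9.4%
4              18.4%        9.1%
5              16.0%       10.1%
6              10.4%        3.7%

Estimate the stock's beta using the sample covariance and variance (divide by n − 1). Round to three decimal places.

1.364

Mean R_i = (2.7 − 6.8 + 14.7 + 18.4 + 16.0 + 10.4) / 6 = 9.2333%
Mean R_m = (-1.3 − 6.9 + 9.4 + 9.1 + 10.1 + 3.7) / 6 = 4.0167%
Σ(R_i − R̄_i)(R_m − R̄_m) = 326.5867  ⇒  Cov = 326.5867 / 5 = 65.3173
Σ(R_m − R̄_m)² = 239.3683  ⇒  Var(R_m) = 239.3683 / 5 = 47.8737
β = Cov / Var(R_m) = 65.3173 / 47.8737 = 1.3644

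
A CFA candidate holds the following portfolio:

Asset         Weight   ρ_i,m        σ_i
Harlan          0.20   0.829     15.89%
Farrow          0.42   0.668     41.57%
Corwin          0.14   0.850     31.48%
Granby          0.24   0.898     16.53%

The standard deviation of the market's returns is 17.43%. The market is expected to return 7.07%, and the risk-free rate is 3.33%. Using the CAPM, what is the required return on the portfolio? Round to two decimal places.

β_Harlan = 0.829 × 15.89% / 17.43% = 0.7558
β_Farrow = 0.668 × 41.57% / 17.43% = 1.5932
β_Corwin = 0.850 × 31.48% / 17.43% = 1.5352
β_Granby = 0.898 × 16.53% / 17.43% = 0.8516
β_P = Σ w_i β_i = 0.20×0.7558 + 0.42×1.5932 + 0.14×1.5352 + 0.24×0.8516 = 1.2396
MRP = 7.07% − 3.33% = 3.74%
E(R_P) = R_f + β_P × MRP = 3.33% + 1.2396 × 3.74% = 7.97%

7.97%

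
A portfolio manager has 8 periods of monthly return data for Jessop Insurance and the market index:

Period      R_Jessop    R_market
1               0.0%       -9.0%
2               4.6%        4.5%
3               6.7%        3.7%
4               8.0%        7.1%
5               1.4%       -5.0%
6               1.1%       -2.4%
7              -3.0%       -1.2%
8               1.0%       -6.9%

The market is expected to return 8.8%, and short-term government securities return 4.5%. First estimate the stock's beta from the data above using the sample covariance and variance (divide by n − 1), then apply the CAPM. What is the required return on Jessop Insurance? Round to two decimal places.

6.56%

Mean R_i = (0.0 + 4.6 + 6.7 + 8.0 + 1.4 + 1.1 − 3.0 + 1.0) / 8 = 2.4750%
Mean R_m = (-9.0 + 4.5 + 3.7 + 7.1 − 5.0 − 2.4 − 1.2 − 6.9) / 8 = -1.1500%
Σ(R_i − R̄_i)(R_m − R̄_m) = 112.1200  ⇒  Cov = 112.1200 / 7 = 16.0171
Σ(R_m − R̄_m)² = 234.5800  ⇒  Var(R_m) = 234.5800 / 7 = 33.5114
β = Cov / Var(R_m) = 16.0171 / 33.5114 = 0.4780
MRP = 8.8% − 4.5% = 4.30%
E(R) = R_f + β × MRP = 4.5% + 0.4780 × 4.3% = 6.56%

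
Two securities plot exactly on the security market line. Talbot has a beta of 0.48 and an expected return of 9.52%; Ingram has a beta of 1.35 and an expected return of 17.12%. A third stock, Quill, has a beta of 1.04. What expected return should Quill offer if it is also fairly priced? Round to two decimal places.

14.41%

MRP (SML slope) = (17.12% − 9.52%) / (1.35 − 0.48) = 7.60% / 0.87 = 8.7356%
R_f (intercept) = 9.52% − 0.48 × 8.7356% = 5.3269%
E(R_Quill) = R_f + β × MRP = 5.3269% + 1.04 × 8.7356% = 14.41%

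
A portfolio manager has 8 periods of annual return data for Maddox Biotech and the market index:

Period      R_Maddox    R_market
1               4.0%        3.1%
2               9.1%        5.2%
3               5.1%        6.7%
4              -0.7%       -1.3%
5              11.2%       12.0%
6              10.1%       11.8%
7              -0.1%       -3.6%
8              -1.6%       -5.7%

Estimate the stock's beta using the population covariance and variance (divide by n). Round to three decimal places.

Mean R_i = (4.0 + 9.1 + 5.1 − 0.7 + 11.2 + 10.1 − 0.1 − 1.6) / 8 = 4.6375%
Mean R_m = (3.1 + 5.2 + 6.7 − 1.3 + 12.0 + 11.8 − 3.6 − 5.7) / 8 = 3.5250%
Σ(R_i − R̄_i)(R_m − R̄_m) = 227.0825  ⇒  Cov = 227.0825 / 8 = 28.3853
Σ(R_m − R̄_m)² = 312.5150  ⇒  Var(R_m) = 312.5150 / 8 = 39.0644
β = Cov / Var(R_m) = 28.3853 / 39.0644 = 0.7266

0.727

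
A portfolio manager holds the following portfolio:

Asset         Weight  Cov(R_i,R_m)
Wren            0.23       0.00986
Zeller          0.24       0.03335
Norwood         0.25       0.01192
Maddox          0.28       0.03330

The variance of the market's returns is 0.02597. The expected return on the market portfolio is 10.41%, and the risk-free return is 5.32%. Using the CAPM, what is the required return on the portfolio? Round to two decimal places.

9.74%

β_Wren = 0.00986 / 0.02597 = 0.3797
β_Zeller = 0.03335 / 0.02597 = 1.2842
β_Norwood = 0.01192 / 0.02597 = 0.4590
β_Maddox = 0.03330 / 0.02597 = 1.2822
β_P = Σ w_i β_i = 0.23×0.3797 + 0.24×1.2842 + 0.25×0.4590 + 0.28×1.2822 = 0.8693
MRP = 10.41% − 5.32% = 5.09%
E(R_P) = R_f + β_P × MRP = 5.32% + 0.8693 × 5.09% = 9.74%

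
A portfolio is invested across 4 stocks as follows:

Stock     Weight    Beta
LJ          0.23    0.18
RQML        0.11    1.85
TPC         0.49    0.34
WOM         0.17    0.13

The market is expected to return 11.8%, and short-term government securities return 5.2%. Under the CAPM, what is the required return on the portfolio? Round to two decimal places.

8.06%

β_P = Σ w_i β_i = 0.23×0.18 + 0.11×1.85 + 0.49×0.34 + 0.17×0.13 = 0.4336
MRP = 11.8% − 5.2% = 6.60%
E(R_P) = R_f + β_P × MRP = 5.2% + 0.4336 × 6.6% = 8.06%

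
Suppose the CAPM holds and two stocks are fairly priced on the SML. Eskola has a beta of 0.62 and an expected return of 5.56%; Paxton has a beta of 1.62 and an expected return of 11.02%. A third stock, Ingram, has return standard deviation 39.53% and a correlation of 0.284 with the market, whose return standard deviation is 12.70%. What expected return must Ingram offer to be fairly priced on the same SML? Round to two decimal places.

7.00%

MRP = (11.02% − 5.56%) / (1.62 − 0.62) = 5.4600%
R_f = 5.56% − 0.62 × 5.4600% = 2.1748%
β_Ingram = ρ·σ_i/σ_m = 0.284 × 39.53 / 12.70 = 0.8840
E(R_Ingram) = R_f + β × MRP = 2.1748% + 0.8840 × 5.4600% = 7.00%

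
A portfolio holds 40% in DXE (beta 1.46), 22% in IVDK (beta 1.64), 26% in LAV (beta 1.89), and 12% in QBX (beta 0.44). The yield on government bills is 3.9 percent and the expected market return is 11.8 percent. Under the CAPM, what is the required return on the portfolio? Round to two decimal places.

15.66%

β_P = Σ w_i β_i = 0.40×1.46 + 0.22×1.64 + 0.26×1.89 + 0.12×0.44 = 1.4890
MRP = 11.8% − 3.9% = 7.90%
E(R_P) = R_f + β_P × MRP = 3.9% + 1.4890 × 7.9% = 15.66%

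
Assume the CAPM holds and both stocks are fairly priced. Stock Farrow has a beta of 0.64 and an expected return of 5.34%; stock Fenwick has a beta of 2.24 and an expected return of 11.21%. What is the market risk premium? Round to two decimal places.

3.67%

Both satisfy E(R) = R_f + β·MRP, so the slope of the SML is
MRP = (11.21% − 5.34%) / (2.24 − 0.64) = 5.87% / 1.60 = 3.6688%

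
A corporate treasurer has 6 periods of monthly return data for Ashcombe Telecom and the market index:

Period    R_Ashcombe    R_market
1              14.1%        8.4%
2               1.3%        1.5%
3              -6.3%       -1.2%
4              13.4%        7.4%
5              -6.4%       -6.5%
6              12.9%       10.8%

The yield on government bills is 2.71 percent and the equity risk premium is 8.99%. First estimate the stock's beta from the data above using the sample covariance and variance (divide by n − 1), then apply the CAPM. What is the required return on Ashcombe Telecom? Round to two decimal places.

Mean R_i = (14.1 + 1.3 − 6.3 + 13.4 − 6.4 + 12.9) / 6 = 4.8333%
Mean R_m = (8.4 + 1.5 − 1.2 + 7.4 − 6.5 + 10.8) / 6 = 3.4000%
Σ(R_i − R̄_i)(R_m − R̄_m) = 309.4300  ⇒  Cov = 309.4300 / 5 = 61.8860
Σ(R_m − R̄_m)² = 218.5400  ⇒  Var(R_m) = 218.5400 / 5 = 43.7080
β = Cov / Var(R_m) = 61.8860 / 43.7080 = 1.4159
E(R) = R_f + β × MRP = 2.71% + 1.4159 × 8.99% = 15.44%

15.44%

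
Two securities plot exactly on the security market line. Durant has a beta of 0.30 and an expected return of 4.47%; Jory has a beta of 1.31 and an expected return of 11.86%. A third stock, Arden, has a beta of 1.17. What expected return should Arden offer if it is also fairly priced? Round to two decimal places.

10.84%

MRP (SML slope) = (11.86% − 4.47%) / (1.31 − 0.30) = 7.39% / 1.01 = 7.3168%
R_f (intercept) = 4.47% − 0.30 × 7.3168% = 2.2750%
E(R_Arden) = R_f + β × MRP = 2.2750% + 1.17 × 7.3168% = 10.84%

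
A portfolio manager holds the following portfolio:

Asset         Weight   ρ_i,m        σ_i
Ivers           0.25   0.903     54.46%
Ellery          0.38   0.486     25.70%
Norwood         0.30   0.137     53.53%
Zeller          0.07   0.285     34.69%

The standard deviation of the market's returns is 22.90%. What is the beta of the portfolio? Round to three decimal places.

0.870

β_Ivers = 0.903 × 54.46% / 22.90% = 2.1475
β_Ellery = 0.486 × 25.70% / 22.90% = 0.5454
β_Norwood = 0.137 × 53.53% / 22.90% = 0.3202
β_Zeller = 0.285 × 34.69% / 22.90% = 0.4317
β_P = Σ w_i β_i = 0.25×2.1475 + 0.38×0.5454 + 0.30×0.3202 + 0.07×0.4317 = 0.8704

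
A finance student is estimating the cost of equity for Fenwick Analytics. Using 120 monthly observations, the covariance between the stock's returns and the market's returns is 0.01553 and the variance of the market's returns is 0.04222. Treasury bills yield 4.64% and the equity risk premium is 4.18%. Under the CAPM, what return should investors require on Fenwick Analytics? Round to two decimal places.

6.18%

β = Cov(R_i, R_m) / Var(R_m) = 0.01553 / 0.04222 = 0.3678
E(R) = R_f + β × MRP = 4.64% + 0.3678 × 4.18% = 6.18%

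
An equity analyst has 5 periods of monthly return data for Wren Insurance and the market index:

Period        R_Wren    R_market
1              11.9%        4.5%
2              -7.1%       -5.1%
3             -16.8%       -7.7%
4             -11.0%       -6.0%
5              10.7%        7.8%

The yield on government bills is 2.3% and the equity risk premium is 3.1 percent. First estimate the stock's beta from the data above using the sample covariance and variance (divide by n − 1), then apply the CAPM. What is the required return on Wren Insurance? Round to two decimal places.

7.94%

Mean R_i = (11.9 − 7.1 − 16.8 − 11.0 + 10.7) / 5 = -2.4600%
Mean R_m = (4.5 − 5.1 − 7.7 − 6.0 + 7.8) / 5 = -1.3000%
Σ(R_i − R̄_i)(R_m − R̄_m) = 352.5900  ⇒  Cov = 352.5900 / 4 = 88.1475
Σ(R_m − R̄_m)² = 193.9400  ⇒  Var(R_m) = 193.9400 / 4 = 48.4850
β = Cov / Var(R_m) = 88.1475 / 48.4850 = 1.8180
E(R) = R_f + β × MRP = 2.3% + 1.8180 × 3.1% = 7.94%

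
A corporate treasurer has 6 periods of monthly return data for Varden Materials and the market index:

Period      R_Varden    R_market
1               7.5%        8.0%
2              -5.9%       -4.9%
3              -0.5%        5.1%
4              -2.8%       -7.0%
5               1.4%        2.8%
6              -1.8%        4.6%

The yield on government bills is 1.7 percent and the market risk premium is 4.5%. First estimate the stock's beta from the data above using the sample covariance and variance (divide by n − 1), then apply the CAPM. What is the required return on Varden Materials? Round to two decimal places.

Mean R_i = (7.5 − 5.9 − 0.5 − 2.8 + 1.4 − 1.8) / 6 = -0.3500%
Mean R_m = (8.0 − 4.9 + 5.1 − 7.0 + 2.8 + 4.6) / 6 = 1.4333%
Σ(R_i − R̄_i)(R_m − R̄_m) = 104.6100  ⇒  Cov = 104.6100 / 5 = 20.9220
Σ(R_m − R̄_m)² = 179.6933  ⇒  Var(R_m) = 179.6933 / 5 = 35.9387
β = Cov / Var(R_m) = 20.9220 / 35.9387 = 0.5822
E(R) = R_f + β × MRP = 1.7% + 0.5822 × 4.5% = 4.32%

4.32%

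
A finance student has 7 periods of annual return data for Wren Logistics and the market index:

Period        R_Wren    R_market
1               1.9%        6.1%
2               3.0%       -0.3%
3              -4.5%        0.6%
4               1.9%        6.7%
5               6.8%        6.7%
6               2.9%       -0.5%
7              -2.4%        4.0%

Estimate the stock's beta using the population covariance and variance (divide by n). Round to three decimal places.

Mean R_i = (1.9 + 3.0 − 4.5 + 1.9 + 6.8 + 2.9 − 2.4) / 7 = 1.3714%
Mean R_m = (6.1 − 0.3 + 0.6 + 6.7 + 6.7 − 0.5 + 4.0) / 7 = 3.3286%
Σ(R_i − R̄_i)(R_m − R̄_m) = 23.2757  ⇒  Cov = 23.2757 / 7 = 3.3251
Σ(R_m − R̄_m)² = 66.1343  ⇒  Var(R_m) = 66.1343 / 7 = 9.4478
β = Cov / Var(R_m) = 3.3251 / 9.4478 = 0.3519

0.352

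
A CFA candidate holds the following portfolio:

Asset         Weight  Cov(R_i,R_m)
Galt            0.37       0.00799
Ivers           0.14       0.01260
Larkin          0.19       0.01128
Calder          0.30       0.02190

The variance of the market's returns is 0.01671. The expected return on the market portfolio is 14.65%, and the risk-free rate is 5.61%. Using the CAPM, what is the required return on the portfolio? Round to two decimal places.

β_Galt = 0.00799 / 0.01671 = 0.4782
β_Ivers = 0.01260 / 0.01671 = 0.7540
β_Larkin = 0.01128 / 0.01671 = 0.6750
β_Calder = 0.02190 / 0.01671 = 1.3106
β_P = Σ w_i β_i = 0.37×0.4782 + 0.14×0.7540 + 0.19×0.6750 + 0.30×1.3106 = 0.8039
MRP = 14.65% − 5.61% = 9.04%
E(R_P) = R_f + β_P × MRP = 5.61% + 0.8039 × 9.04% = 12.88%

12.88%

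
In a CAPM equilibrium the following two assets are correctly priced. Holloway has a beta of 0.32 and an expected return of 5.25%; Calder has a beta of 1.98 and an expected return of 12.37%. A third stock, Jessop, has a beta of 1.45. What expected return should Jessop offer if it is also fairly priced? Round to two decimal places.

10.10%

MRP (SML slope) = (12.37% − 5.25%) / (1.98 − 0.32) = 7.12% / 1.66 = 4.2892%
R_f (intercept) = 5.25% − 0.32 × 4.2892% = 3.8775%
E(R_Jessop) = R_f + β × MRP = 3.8775% + 1.45 × 4.2892% = 10.10%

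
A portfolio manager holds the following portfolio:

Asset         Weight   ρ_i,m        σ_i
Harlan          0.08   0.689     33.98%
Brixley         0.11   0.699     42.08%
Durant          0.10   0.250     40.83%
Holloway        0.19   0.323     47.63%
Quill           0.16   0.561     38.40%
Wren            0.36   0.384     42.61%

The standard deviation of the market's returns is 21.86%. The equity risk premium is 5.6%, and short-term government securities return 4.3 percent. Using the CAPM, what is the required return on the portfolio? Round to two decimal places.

9.01%

β_Harlan = 0.689 × 33.98% / 21.86% = 1.0710
β_Brixley = 0.699 × 42.08% / 21.86% = 1.3456
β_Durant = 0.250 × 40.83% / 21.86% = 0.4669
β_Holloway = 0.323 × 47.63% / 21.86% = 0.7038
β_Quill = 0.561 × 38.40% / 21.86% = 0.9855
β_Wren = 0.384 × 42.61% / 21.86% = 0.7485
β_P = Σ w_i β_i = 0.08×1.0710 + 0.11×1.3456 + 0.10×0.4669 + 0.19×0.7038 + 0.16×0.9855 + 0.36×0.7485 = 0.8412
E(R_P) = R_f + β_P × MRP = 4.3% + 0.8412 × 5.6% = 9.01%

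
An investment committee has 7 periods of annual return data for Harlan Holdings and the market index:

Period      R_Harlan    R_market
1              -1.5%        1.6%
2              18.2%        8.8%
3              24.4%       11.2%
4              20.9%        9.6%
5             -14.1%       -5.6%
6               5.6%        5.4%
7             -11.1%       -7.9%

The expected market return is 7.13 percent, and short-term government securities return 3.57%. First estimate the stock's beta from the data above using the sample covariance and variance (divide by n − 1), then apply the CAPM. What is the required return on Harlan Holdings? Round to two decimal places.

10.69%

Mean R_i = (-1.5 + 18.2 + 24.4 + 20.9 − 14.1 + 5.6 − 11.1) / 7 = 6.0571%
Mean R_m = (1.6 + 8.8 + 11.2 + 9.6 − 5.6 + 5.4 − 7.9) / 7 = 3.3000%
Σ(R_i − R̄_i)(R_m − R̄_m) = 688.6500  ⇒  Cov = 688.6500 / 6 = 114.7750
Σ(R_m − R̄_m)² = 344.3000  ⇒  Var(R_m) = 344.3000 / 6 = 57.3833
β = Cov / Var(R_m) = 114.7750 / 57.3833 = 2.0001
MRP = 7.13% − 3.57% = 3.56%
E(R) = R_f + β × MRP = 3.57% + 2.0001 × 3.56% = 10.69%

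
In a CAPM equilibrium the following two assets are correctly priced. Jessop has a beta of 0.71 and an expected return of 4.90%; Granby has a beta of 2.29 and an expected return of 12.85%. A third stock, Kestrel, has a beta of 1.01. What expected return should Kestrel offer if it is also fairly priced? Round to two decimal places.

6.41%

MRP (SML slope) = (12.85% − 4.90%) / (2.29 − 0.71) = 7.95% / 1.58 = 5.0316%
R_f (intercept) = 4.90% − 0.71 × 5.0316% = 1.3276%
E(R_Kestrel) = R_f + β × MRP = 1.3276% + 1.01 × 5.0316% = 6.41%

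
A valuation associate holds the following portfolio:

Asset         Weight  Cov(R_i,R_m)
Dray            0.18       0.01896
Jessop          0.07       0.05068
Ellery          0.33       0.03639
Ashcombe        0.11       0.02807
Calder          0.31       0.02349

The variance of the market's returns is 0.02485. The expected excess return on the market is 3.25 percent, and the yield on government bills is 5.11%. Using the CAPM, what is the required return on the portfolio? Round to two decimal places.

β_Dray = 0.01896 / 0.02485 = 0.7630
β_Jessop = 0.05068 / 0.02485 = 2.0394
β_Ellery = 0.03639 / 0.02485 = 1.4644
β_Ashcombe = 0.02807 / 0.02485 = 1.1296
β_Calder = 0.02349 / 0.02485 = 0.9453
β_P = Σ w_i β_i = 0.18×0.7630 + 0.07×2.0394 + 0.33×1.4644 + 0.11×1.1296 + 0.31×0.9453 = 1.1806
E(R_P) = R_f + β_P × MRP = 5.11% + 1.1806 × 3.25% = 8.95%

8.95%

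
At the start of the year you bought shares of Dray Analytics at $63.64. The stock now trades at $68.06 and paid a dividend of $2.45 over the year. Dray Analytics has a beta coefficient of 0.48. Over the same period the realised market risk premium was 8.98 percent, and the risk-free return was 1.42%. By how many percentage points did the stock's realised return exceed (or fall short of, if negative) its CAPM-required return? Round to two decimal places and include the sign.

+5.06%

Realised HPR = (P1 + D1 − P0) / P0 = (68.06 + 2.45 − 63.64) / 63.64 = 6.87 / 63.64 = 10.7951%
CAPM required = R_f + β·MRP = 1.42% + 0.48 × 8.98% = 5.7304%
α = realised − required = 10.7951% − 5.7304% = +5.06%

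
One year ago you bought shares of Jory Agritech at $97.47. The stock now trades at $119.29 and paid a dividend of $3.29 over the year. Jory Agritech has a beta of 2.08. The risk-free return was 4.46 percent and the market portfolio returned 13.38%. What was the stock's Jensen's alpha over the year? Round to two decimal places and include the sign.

+2.75%

Realised HPR = (P1 + D1 − P0) / P0 = (119.29 + 3.29 − 97.47) / 97.47 = 25.11 / 97.47 = 25.7618%
MRP = 13.38% − 4.46% = 8.92%
CAPM required = R_f + β·MRP = 4.46% + 2.08 × 8.92% = 23.0136%
α = realised − required = 25.7618% − 23.0136% = +2.75%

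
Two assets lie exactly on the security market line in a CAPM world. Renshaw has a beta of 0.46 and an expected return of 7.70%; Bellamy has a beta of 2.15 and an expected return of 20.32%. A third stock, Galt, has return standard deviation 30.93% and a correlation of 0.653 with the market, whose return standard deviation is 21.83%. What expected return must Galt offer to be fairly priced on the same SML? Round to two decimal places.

11.17%

MRP = (20.32% − 7.70%) / (2.15 − 0.46) = 7.4675%
R_f = 7.70% − 0.46 × 7.4675% = 4.2650%
β_Galt = ρ·σ_i/σ_m = 0.653 × 30.93 / 21.83 = 0.9252
E(R_Galt) = R_f + β × MRP = 4.2650% + 0.9252 × 7.4675% = 11.17%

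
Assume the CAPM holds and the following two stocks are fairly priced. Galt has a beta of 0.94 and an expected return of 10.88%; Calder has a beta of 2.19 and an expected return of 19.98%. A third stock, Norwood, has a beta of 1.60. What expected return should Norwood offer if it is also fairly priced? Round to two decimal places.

15.68%

MRP (SML slope) = (19.98% − 10.88%) / (2.19 − 0.94) = 9.10% / 1.25 = 7.2800%
R_f (intercept) = 10.88% − 0.94 × 7.2800% = 4.0368%
E(R_Norwood) = R_f + β × MRP = 4.0368% + 1.60 × 7.2800% = 15.68%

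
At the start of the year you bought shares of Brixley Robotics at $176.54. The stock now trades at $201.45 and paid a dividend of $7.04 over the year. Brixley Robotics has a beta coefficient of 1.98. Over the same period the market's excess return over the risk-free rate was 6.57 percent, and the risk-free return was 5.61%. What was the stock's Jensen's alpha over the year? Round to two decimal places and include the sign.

-0.52%

Realised HPR = (P1 + D1 − P0) / P0 = (201.45 + 7.04 − 176.54) / 176.54 = 31.95 / 176.54 = 18.0979%
CAPM required = R_f + β·MRP = 5.61% + 1.98 × 6.57% = 18.6186%
α = realised − required = 18.0979% − 18.6186% = -0.52%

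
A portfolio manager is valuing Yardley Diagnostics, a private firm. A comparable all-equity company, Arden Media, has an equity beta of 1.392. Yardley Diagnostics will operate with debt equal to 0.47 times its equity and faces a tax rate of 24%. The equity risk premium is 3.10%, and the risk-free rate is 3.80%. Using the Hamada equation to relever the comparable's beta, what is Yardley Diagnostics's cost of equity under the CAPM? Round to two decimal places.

9.66%

β_L = β_U × [1 + (1 − t)(D/E)] = 1.392 × [1 + (1 − 0.24) × 0.47]
    = 1.392 × [1 + 0.76 × 0.47] = 1.392 × 1.3572 = 1.8892
E(R) = R_f + β_L × MRP = 3.80% + 1.8892 × 3.10% = 9.66%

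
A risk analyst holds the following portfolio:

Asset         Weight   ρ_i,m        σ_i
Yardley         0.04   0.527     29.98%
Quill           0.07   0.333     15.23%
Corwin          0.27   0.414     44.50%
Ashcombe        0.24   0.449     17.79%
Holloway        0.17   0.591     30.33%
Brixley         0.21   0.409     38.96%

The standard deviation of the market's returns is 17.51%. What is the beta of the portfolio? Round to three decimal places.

0.815

β_Yardley = 0.527 × 29.98% / 17.51% = 0.9023
β_Quill = 0.333 × 15.23% / 17.51% = 0.2896
β_Corwin = 0.414 × 44.50% / 17.51% = 1.0521
β_Ashcombe = 0.449 × 17.79% / 17.51% = 0.4562
β_Holloway = 0.591 × 30.33% / 17.51% = 1.0237
β_Brixley = 0.409 × 38.96% / 17.51% = 0.9100
β_P = Σ w_i β_i = 0.04×0.9023 + 0.07×0.2896 + 0.27×1.0521 + 0.24×0.4562 + 0.17×1.0237 + 0.21×0.9100 = 0.8150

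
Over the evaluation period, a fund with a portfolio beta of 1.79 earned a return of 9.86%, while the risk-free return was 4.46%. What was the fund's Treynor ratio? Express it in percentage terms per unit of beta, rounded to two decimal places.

3.02%

Treynor = (R_P − R_f) / β_P = (9.86% − 4.46%) / 1.7900 = 5.40% / 1.7900 = 3.02%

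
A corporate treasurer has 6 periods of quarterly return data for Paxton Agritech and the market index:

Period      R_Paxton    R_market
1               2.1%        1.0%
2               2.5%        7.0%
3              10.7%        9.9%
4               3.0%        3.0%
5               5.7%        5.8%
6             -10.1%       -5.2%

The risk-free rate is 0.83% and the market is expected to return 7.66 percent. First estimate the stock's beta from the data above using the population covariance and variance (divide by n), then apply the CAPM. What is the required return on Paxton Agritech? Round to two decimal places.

9.10%

Mean R_i = (2.1 + 2.5 + 10.7 + 3.0 + 5.7 − 10.1) / 6 = 2.3167%
Mean R_m = (1.0 + 7.0 + 9.9 + 3.0 + 5.8 − 5.2) / 6 = 3.5833%
Σ(R_i − R̄_i)(R_m − R̄_m) = 170.3017  ⇒  Cov = 170.3017 / 6 = 28.3836
Σ(R_m − R̄_m)² = 140.6483  ⇒  Var(R_m) = 140.6483 / 6 = 23.4414
β = Cov / Var(R_m) = 28.3836 / 23.4414 = 1.2108
MRP = 7.66% − 0.83% = 6.83%
E(R) = R_f + β × MRP = 0.83% + 1.2108 × 6.83% = 9.10%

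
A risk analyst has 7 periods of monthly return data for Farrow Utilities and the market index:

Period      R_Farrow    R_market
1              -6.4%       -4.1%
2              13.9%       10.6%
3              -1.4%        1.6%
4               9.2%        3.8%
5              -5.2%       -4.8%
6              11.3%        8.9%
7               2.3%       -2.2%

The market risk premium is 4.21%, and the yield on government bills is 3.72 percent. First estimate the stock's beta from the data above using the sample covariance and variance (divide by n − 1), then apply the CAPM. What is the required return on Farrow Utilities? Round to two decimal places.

Mean R_i = (-6.4 + 13.9 − 1.4 + 9.2 − 5.2 + 11.3 + 2.3) / 7 = 3.3857%
Mean R_m = (-4.1 + 10.6 + 1.6 + 3.8 − 4.8 + 8.9 − 2.2) / 7 = 1.9714%
Σ(R_i − R̄_i)(R_m − R̄_m) = 280.0471  ⇒  Cov = 280.0471 / 6 = 46.6745
Σ(R_m − R̄_m)² = 226.0543  ⇒  Var(R_m) = 226.0543 / 6 = 37.6757
β = Cov / Var(R_m) = 46.6745 / 37.6757 = 1.2388
E(R) = R_f + β × MRP = 3.72% + 1.2388 × 4.21% = 8.94%

8.94%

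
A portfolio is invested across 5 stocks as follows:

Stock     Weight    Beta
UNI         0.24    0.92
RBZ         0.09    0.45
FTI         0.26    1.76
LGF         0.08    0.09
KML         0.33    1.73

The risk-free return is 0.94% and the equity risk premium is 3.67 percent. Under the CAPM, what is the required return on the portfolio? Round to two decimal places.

5.70%

β_P = Σ w_i β_i = 0.24×0.92 + 0.09×0.45 + 0.26×1.76 + 0.08×0.09 + 0.33×1.73 = 1.2970
E(R_P) = R_f + β_P × MRP = 0.94% + 1.2970 × 3.67% = 5.70%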